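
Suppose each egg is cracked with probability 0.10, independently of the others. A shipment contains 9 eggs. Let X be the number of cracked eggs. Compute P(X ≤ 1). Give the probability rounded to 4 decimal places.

0.7748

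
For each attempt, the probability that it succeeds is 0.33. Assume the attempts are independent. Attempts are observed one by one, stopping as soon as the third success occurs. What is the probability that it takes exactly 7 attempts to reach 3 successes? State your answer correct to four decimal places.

0.1086

Y = trial on which the third success occurs; negative binomial, r=3, p=0.33.
P(Y=7) = C(6,2) · p^3 · (1−p)^4
= 15 · 0.035937 · 0.20151 = 0.108626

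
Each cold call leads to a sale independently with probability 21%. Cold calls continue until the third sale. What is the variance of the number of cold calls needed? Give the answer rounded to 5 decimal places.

Y = total cold calls until the third success; negative binomial with r=3, p=0.21.
Var(Y) = r(1−p)/p² = 3·0.79 / 0.21² = 53.7414966

53.74150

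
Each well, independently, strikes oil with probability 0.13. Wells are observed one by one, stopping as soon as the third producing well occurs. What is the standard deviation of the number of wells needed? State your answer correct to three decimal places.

12.427

Y = total wells until the third success; negative binomial with r=3, p=0.13.
SD(Y) = √[r(1−p)/p²] = √(154.43787) = 12.42730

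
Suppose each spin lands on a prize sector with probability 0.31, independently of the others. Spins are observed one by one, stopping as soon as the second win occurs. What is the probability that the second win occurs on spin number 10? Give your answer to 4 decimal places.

Y = trial on which the second success occurs; negative binomial, r=2, p=0.31.
P(Y=10) = C(9,1) · p^2 · (1−p)^8
= 9 · 0.0961 · 0.05138 = 0.044438

0.0444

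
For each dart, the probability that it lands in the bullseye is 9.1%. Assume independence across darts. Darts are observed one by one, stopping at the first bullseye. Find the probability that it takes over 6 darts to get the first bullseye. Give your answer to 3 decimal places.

Y = number of darts to the first success; geometric, p = 0.091.
P(Y > 6) = P(first 6 all fail) = (1−p)^6 = 0.56414

0.564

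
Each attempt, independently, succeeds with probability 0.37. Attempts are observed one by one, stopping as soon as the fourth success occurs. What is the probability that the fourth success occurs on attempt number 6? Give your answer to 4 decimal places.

0.0744

Y = trial on which the fourth success occurs; negative binomial, r=4, p=0.37.
P(Y=6) = C(5,3) · p^4 · (1−p)^2
= 10 · 0.018742 · 0.3969 = 0.074385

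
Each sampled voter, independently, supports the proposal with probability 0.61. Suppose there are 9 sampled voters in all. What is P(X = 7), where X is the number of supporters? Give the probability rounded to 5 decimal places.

X ~ Binomial(n=9, p=0.61).
P(X=7) = C(9,7) · p^7 · (1−p)^2
= 36 · 0.031427 · 0.1521 = 0.1720840

0.17208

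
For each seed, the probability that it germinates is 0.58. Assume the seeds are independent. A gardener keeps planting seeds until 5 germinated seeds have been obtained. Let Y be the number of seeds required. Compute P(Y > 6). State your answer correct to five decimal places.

Needing more than 6 seeds ⇔ fewer than 5 successes in the first 6. With X ~ Binomial(6, 0.58), P(Y > 6) = P(X ≤ 4).
  k=0: C(6,0)·0.58^0·0.42^6 = 0.0054890
  k=1: C(6,1)·0.58^1·0.42^5 = 0.0454805
  k=2: C(6,2)·0.58^2·0.42^4 = 0.1570162
  k=3: C(6,3)·0.58^3·0.42^3 = 0.2891092
  k=4: C(6,4)·0.58^4·0.42^2 = 0.2994345
P(X ≤ 4) = 0.7965294

0.79653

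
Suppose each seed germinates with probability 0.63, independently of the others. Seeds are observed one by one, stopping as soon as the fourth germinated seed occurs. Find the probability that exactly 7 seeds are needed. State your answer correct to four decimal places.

0.1596

Y = trial on which the fourth success occurs; negative binomial, r=4, p=0.63.
P(Y=7) = C(6,3) · p^4 · (1−p)^3
= 20 · 0.15753 · 0.050653 = 0.159587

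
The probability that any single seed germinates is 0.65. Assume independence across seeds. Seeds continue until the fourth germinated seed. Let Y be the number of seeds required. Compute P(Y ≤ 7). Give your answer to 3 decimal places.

0.800

Finishing within 7 seeds ⇔ at least 4 successes in the first 7. With X ~ Binomial(7, 0.65), P(Y ≤ 7) = 1 − P(X ≤ 3).
  k=0: C(7,0)·0.65^0·0.35^7 = 0.00064
  k=1: C(7,1)·0.65^1·0.35^6 = 0.00836
  k=2: C(7,2)·0.65^2·0.35^5 = 0.04660
  k=3: C(7,3)·0.65^3·0.35^4 = 0.14424
1 − 0.19985 = 0.80015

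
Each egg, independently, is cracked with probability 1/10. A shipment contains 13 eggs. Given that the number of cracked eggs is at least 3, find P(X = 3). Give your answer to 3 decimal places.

0.745

X ~ Binomial(13, 0.10). Want P(X=3 | X≥3) = P(X=3) / P(X≥3).
P(X=3) = C(13,3)·0.10^3·0.90^10 = 0.09972
P(X≥3) = 1 − 0.25419 − 0.36716 − 0.24477 = 0.13388
Ratio = 0.09972 / 0.13388 = 0.74485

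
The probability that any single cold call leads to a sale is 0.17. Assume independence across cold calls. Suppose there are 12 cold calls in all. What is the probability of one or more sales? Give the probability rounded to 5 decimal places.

0.89311

P(at least one) = 1 − P(none) = 1 − (1 − 0.17)^12
= 1 − 0.1068900 = 0.8931100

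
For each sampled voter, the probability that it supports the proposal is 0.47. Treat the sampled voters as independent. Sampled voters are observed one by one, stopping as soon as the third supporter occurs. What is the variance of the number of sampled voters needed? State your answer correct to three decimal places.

7.198

Y = total sampled voters until the third success; negative binomial with r=3, p=0.47.
Var(Y) = r(1−p)/p² = 3·0.53 / 0.47² = 7.19783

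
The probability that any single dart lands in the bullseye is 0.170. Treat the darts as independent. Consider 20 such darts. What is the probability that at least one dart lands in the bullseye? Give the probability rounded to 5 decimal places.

P(at least one) = 1 − P(none) = 1 − (1 − 0.17)^20
= 1 − 0.0240748 = 0.9759252

0.97593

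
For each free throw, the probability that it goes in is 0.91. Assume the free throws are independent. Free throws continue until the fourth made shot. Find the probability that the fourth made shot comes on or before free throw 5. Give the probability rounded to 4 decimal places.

0.9326

Finishing within 5 free throws ⇔ at least 4 successes in the first 5. With X ~ Binomial(5, 0.91), P(Y ≤ 5) = 1 − P(X ≤ 3).
  k=0: C(5,0)·0.91^0·0.09^5 = 0.000006
  k=1: C(5,1)·0.91^1·0.09^4 = 0.000299
  k=2: C(5,2)·0.91^2·0.09^3 = 0.006037
  k=3: C(5,3)·0.91^3·0.09^2 = 0.061039
1 − 0.067381 = 0.932619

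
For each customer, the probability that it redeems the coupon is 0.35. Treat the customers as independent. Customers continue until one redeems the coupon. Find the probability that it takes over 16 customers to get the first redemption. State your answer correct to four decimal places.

0.0010

Y = number of customers to the first success; geometric, p = 0.35.
P(Y > 16) = P(first 16 all fail) = (1−p)^16 = 0.001015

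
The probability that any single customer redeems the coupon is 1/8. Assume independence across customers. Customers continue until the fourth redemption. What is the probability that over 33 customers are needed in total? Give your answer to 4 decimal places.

Needing more than 33 customers ⇔ fewer than 4 successes in the first 33. With X ~ Binomial(33, 0.125), P(Y > 33) = P(X ≤ 3).
  k=0: C(33,0)·0.125^0·0.875^33 = 0.012197
  k=1: C(33,1)·0.125^1·0.875^32 = 0.057502
  k=2: C(33,2)·0.125^2·0.875^31 = 0.131433
  k=3: C(33,3)·0.125^3·0.875^30 = 0.194020
P(X ≤ 3) = 0.395152

0.3952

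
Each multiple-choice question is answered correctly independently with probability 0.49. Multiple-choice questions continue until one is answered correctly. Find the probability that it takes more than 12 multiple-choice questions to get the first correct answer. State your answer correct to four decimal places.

0.0003

Y = number of multiple-choice questions to the first success; geometric, p = 0.49.
P(Y > 12) = P(first 12 all fail) = (1−p)^12 = 0.000310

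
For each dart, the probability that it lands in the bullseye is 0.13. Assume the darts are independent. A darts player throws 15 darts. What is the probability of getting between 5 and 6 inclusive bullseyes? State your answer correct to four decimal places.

0.0346

X ~ Binomial(15, 0.13); P(5 ≤ X ≤ 6) = Σ C(15,k) p^k (1−p)^(15−k) over k:
  k=5: C(15,5)·0.13^5·0.87^10 = 0.027699
  k=6: C(15,6)·0.13^6·0.87^9 = 0.006898
Total = 0.034597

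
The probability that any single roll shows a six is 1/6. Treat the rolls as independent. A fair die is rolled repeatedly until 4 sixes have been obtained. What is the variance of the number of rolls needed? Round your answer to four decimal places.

Y = total rolls until the fourth success; negative binomial with r=4, p=0.166667.
Var(Y) = r(1−p)/p² = 4·0.833333 / 0.166667² = 120.000000

120.0000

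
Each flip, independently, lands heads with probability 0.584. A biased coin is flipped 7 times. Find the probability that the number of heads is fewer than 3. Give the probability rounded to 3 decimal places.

0.113

X ~ Binomial(7, 0.584); P(X ≤ 2) = Σ C(7,k) p^k (1−p)^(7−k) over k:
  k=0: C(7,0)·0.584^0·0.416^7 = 0.00216
  k=1: C(7,1)·0.584^1·0.416^6 = 0.02119
  k=2: C(7,2)·0.584^2·0.416^5 = 0.08923
Total = 0.11257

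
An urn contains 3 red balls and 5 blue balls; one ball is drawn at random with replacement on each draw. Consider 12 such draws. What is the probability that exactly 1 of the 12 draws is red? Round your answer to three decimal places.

X ~ Binomial(n=12, p=0.375).
P(X=1) = C(12,1) · p^1 · (1−p)^11
= 12 · 0.375 · 0.0056843 = 0.02558

0.026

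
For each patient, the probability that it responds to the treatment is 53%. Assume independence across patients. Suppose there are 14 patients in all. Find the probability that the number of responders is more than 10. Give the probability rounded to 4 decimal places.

0.0468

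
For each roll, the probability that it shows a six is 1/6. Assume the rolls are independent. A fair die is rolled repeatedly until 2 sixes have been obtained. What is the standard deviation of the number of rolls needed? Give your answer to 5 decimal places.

7.74597

Y = total rolls until the second success; negative binomial with r=2, p=0.166667.
SD(Y) = √[r(1−p)/p²] = √(60.0000000) = 7.7459667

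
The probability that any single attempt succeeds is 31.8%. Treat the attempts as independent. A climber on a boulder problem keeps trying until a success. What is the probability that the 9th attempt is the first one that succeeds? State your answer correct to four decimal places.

0.0149

Geometric (trials to first success), p = 0.318.
P(Y = 9) = (1−p)^8 · p = 0.046803 · 0.318 = 0.014883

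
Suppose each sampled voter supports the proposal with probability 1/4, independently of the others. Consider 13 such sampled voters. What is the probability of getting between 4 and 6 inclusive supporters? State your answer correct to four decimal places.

X ~ Binomial(13, 0.25); P(4 ≤ X ≤ 6) = Σ C(13,k) p^k (1−p)^(13−k) over k:
  k=4: C(13,4)·0.25^4·0.75^9 = 0.209709
  k=5: C(13,5)·0.25^5·0.75^8 = 0.125826
  k=6: C(13,6)·0.25^6·0.75^7 = 0.055922
Total = 0.391457

0.3915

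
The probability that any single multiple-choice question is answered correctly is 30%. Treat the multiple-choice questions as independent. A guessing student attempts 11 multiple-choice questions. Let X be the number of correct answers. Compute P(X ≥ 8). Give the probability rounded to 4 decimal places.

0.0043

X ~ Binomial(11, 0.30); P(X ≥ 8) = Σ C(11,k) p^k (1−p)^(11−k) over k:
  k=8: C(11,8)·0.30^8·0.70^3 = 0.003713
  k=9: C(11,9)·0.30^9·0.70^2 = 0.000530
  k=10: C(11,10)·0.30^10·0.70^1 = 0.000045
  k=11: C(11,11)·0.30^11·0.70^0 = 0.000002
Total = 0.004291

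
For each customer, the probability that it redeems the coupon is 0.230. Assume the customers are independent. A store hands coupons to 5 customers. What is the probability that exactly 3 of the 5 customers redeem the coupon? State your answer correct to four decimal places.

0.0721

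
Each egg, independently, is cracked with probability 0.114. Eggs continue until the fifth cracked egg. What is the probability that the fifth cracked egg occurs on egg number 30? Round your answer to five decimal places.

Y = trial on which the fifth success occurs; negative binomial, r=5, p=0.114.
P(Y=30) = C(29,4) · p^5 · (1−p)^25
= 23751 · 1.9254e-05 · 0.048511 = 0.0221845

0.02218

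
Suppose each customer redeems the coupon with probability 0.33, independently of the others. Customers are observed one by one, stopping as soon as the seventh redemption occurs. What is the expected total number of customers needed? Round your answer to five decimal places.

21.21212

Y = total customers until the seventh success; negative binomial with r=7, p=0.33.
E[Y] = r / p = 7 / 0.33 = 21.2121212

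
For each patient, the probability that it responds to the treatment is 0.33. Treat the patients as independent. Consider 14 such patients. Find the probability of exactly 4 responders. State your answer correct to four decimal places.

X ~ Binomial(n=14, p=0.33).
P(X=4) = C(14,4) · p^4 · (1−p)^10
= 1001 · 0.011859 · 0.018228 = 0.216390

0.2164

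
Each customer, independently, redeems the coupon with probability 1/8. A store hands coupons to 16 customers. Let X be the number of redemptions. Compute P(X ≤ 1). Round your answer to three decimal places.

0.388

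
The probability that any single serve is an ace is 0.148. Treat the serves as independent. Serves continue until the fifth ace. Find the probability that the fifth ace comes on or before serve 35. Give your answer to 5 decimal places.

Finishing within 35 serves ⇔ at least 5 successes in the first 35. With X ~ Binomial(35, 0.148), P(Y ≤ 35) = 1 − P(X ≤ 4).
  k=0: C(35,0)·0.148^0·0.852^35 = 0.0036761
  k=1: C(35,1)·0.148^1·0.852^34 = 0.0223499
  k=2: C(35,2)·0.148^2·0.852^33 = 0.0660005
  k=3: C(35,3)·0.148^3·0.852^32 = 0.1261136
  k=4: C(35,4)·0.148^4·0.852^31 = 0.1752564
1 − 0.3933965 = 0.6066035

0.60660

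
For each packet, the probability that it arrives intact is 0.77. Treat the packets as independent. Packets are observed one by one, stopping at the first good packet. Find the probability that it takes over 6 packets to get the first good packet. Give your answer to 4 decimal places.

0.0001

Y = number of packets to the first success; geometric, p = 0.77.
P(Y > 6) = P(first 6 all fail) = (1−p)^6 = 0.000148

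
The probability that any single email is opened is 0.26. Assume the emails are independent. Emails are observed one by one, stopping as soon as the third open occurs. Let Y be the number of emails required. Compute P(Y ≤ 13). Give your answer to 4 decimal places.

Finishing within 13 emails ⇔ at least 3 successes in the first 13. With X ~ Binomial(13, 0.26), P(Y ≤ 13) = 1 − P(X ≤ 2).
  k=0: C(13,0)·0.26^0·0.74^13 = 0.019953
  k=1: C(13,1)·0.26^1·0.74^12 = 0.091138
  k=2: C(13,2)·0.26^2·0.74^11 = 0.192128
1 − 0.303219 = 0.696781

0.6968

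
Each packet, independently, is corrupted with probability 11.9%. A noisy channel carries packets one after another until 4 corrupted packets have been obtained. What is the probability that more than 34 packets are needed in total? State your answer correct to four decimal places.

Needing more than 34 packets ⇔ fewer than 4 successes in the first 34. With X ~ Binomial(34, 0.119), P(Y > 34) = P(X ≤ 3).
  k=0: C(34,0)·0.119^0·0.881^34 = 0.013464
  k=1: C(34,1)·0.119^1·0.881^33 = 0.061835
  k=2: C(34,2)·0.119^2·0.881^32 = 0.137812
  k=3: C(34,3)·0.119^3·0.881^31 = 0.198557
P(X ≤ 3) = 0.411668

0.4117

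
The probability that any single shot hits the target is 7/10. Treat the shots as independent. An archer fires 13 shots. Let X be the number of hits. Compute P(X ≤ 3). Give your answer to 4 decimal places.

X ~ Binomial(13, 0.70); P(X ≤ 3) = Σ C(13,k) p^k (1−p)^(13−k) over k:
  k=0: C(13,0)·0.70^0·0.30^13 = 0.000000
  k=1: C(13,1)·0.70^1·0.30^12 = 0.000005
  k=2: C(13,2)·0.70^2·0.30^11 = 0.000068
  k=3: C(13,3)·0.70^3·0.30^10 = 0.000579
Total = 0.000652

0.0007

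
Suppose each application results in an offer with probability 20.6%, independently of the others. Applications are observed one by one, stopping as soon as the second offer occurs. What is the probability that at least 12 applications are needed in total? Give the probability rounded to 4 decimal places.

Needing more than 11 applications ⇔ fewer than 2 successes in the first 11. With X ~ Binomial(11, 0.206), P(Y > 11) = P(X ≤ 1).
  k=0: C(11,0)·0.206^0·0.794^11 = 0.079073
  k=1: C(11,1)·0.206^1·0.794^10 = 0.225665
P(X ≤ 1) = 0.304738

0.3047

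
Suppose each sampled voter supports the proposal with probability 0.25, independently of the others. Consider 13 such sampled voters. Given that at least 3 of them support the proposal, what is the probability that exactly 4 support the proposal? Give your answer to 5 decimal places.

0.31422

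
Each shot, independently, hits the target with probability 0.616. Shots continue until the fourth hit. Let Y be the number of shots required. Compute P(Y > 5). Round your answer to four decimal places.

0.6348

Needing more than 5 shots ⇔ fewer than 4 successes in the first 5. With X ~ Binomial(5, 0.616), P(Y > 5) = P(X ≤ 3).
  k=0: C(5,0)·0.616^0·0.384^5 = 0.008349
  k=1: C(5,1)·0.616^1·0.384^4 = 0.066969
  k=2: C(5,2)·0.616^2·0.384^3 = 0.214860
  k=3: C(5,3)·0.616^3·0.384^2 = 0.344671
P(X ≤ 3) = 0.634849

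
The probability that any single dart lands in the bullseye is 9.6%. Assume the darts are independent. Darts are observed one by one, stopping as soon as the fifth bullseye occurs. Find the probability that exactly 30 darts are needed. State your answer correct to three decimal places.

Y = trial on which the fifth success occurs; negative binomial, r=5, p=0.096.
P(Y=30) = C(29,4) · p^5 · (1−p)^25
= 23751 · 8.1537e-06 · 0.080207 = 0.01553

0.016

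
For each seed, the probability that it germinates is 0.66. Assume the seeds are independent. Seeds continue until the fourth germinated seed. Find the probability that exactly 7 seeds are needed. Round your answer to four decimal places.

Y = trial on which the fourth success occurs; negative binomial, r=4, p=0.66.
P(Y=7) = C(6,3) · p^4 · (1−p)^3
= 20 · 0.18975 · 0.039304 = 0.149157

0.1492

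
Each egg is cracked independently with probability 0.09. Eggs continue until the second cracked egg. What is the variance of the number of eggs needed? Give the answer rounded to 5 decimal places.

224.69136

Y = total eggs until the second success; negative binomial with r=2, p=0.09.
Var(Y) = r(1−p)/p² = 2·0.91 / 0.09² = 224.6913580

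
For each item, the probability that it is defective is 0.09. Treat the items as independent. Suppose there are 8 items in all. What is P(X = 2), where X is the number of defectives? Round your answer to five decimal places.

0.12879

X ~ Binomial(n=8, p=0.09).
P(X=2) = C(8,2) · p^2 · (1−p)^6
= 28 · 0.0081 · 0.56787 = 0.1287927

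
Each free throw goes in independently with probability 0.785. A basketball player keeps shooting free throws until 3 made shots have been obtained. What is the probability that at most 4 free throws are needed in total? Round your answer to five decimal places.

0.79575

Finishing within 4 free throws ⇔ at least 3 successes in the first 4. With X ~ Binomial(4, 0.785), P(Y ≤ 4) = 1 − P(X ≤ 2).
  k=0: C(4,0)·0.785^0·0.215^4 = 0.0021368
  k=1: C(4,1)·0.785^1·0.215^3 = 0.0312065
  k=2: C(4,2)·0.785^2·0.215^2 = 0.1709100
1 − 0.2042533 = 0.7957467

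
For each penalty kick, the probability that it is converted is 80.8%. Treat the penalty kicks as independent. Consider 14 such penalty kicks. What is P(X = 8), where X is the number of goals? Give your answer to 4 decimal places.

X ~ Binomial(n=14, p=0.808).
P(X=8) = C(14,8) · p^8 · (1−p)^6
= 3003 · 0.18167 · 5.0096e-05 = 0.027331

0.0273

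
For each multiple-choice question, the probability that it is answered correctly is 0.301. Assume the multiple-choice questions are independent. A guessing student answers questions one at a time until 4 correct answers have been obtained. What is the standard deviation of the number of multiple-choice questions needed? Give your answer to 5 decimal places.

Y = total multiple-choice questions until the fourth success; negative binomial with r=4, p=0.301.
SD(Y) = √[r(1−p)/p²] = √(30.8605865) = 5.5552306

5.55523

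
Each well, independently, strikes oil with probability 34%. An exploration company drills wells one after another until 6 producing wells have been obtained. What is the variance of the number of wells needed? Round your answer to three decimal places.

Y = total wells until the sixth success; negative binomial with r=6, p=0.34.
Var(Y) = r(1−p)/p² = 6·0.66 / 0.34² = 34.25606

34.256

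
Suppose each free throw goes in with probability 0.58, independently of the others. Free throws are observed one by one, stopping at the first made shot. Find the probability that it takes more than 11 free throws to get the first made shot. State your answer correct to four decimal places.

0.0001

Y = number of free throws to the first success; geometric, p = 0.58.
P(Y > 11) = P(first 11 all fail) = (1−p)^11 = 0.000072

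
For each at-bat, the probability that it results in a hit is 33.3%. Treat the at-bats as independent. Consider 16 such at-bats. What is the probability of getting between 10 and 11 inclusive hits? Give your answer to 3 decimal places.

0.015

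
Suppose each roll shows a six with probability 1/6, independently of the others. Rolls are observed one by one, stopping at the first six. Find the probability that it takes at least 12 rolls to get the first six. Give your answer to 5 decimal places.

0.13459

Y = number of rolls to the first success; geometric, p = 0.166667.
P(Y > 11) = P(first 11 all fail) = (1−p)^11 = 0.1345880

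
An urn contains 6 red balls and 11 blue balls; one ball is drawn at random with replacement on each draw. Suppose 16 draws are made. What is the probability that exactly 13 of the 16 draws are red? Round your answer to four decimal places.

0.0002

X ~ Binomial(n=16, p=0.352941).
P(X=13) = C(16,13) · p^13 · (1−p)^3
= 560 · 1.3187e-06 · 0.27091 = 0.000200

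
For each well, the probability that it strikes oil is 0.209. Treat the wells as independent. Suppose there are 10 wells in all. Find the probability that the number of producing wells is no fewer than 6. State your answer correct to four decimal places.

0.0080

X ~ Binomial(10, 0.209); P(X ≥ 6) = Σ C(10,k) p^k (1−p)^(10−k) over k:
  k=6: C(10,6)·0.209^6·0.791^4 = 0.006852
  k=7: C(10,7)·0.209^7·0.791^3 = 0.001035
  k=8: C(10,8)·0.209^8·0.791^2 = 0.000103
  k=9: C(10,9)·0.209^9·0.791^1 = 0.000006
  k=10: C(10,10)·0.209^10·0.791^0 = 0.000000
Total = 0.007995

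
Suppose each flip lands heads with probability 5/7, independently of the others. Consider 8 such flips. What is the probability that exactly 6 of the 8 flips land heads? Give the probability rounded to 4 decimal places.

0.3036

X ~ Binomial(n=8, p=0.714286).
P(X=6) = C(8,6) · p^6 · (1−p)^2
= 28 · 0.13281 · 0.081633 = 0.303566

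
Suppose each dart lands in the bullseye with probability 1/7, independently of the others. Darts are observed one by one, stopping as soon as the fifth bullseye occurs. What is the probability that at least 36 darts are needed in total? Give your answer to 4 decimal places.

Needing more than 35 darts ⇔ fewer than 5 successes in the first 35. With X ~ Binomial(35, 0.142857), P(Y > 35) = P(X ≤ 4).
  k=0: C(35,0)·0.142857^0·0.857143^35 = 0.004538
  k=1: C(35,1)·0.142857^1·0.857143^34 = 0.026472
  k=2: C(35,2)·0.142857^2·0.857143^33 = 0.075003
  k=3: C(35,3)·0.142857^3·0.857143^32 = 0.137505
  k=4: C(35,4)·0.142857^4·0.857143^31 = 0.183340
P(X ≤ 4) = 0.426857

0.4269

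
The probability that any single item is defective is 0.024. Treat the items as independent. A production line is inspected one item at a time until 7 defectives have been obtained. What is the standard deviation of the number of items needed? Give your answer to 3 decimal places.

Y = total items until the seventh success; negative binomial with r=7, p=0.024.
SD(Y) = √[r(1−p)/p²] = √(11861.11111) = 108.90873

108.909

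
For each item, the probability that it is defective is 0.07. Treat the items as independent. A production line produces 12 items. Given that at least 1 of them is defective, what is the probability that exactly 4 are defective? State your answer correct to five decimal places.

X ~ Binomial(12, 0.07). Want P(X=4 | X≥1) = P(X=4) / P(X≥1).
P(X=4) = C(12,4)·0.07^4·0.93^8 = 0.0066506
P(X≥1) = 1 − 0.4185963 = 0.5814037
Ratio = 0.0066506 / 0.5814037 = 0.0114389

0.01144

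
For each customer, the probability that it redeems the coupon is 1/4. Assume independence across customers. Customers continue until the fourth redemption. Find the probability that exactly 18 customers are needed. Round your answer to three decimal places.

0.047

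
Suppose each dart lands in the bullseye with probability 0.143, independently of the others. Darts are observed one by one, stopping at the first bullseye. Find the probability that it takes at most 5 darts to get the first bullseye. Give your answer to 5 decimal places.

0.53772

Y = number of darts to the first success; geometric, p = 0.143.
P(Y ≤ 5) = 1 − (1−p)^5 = 1 − 0.4622789 = 0.5377211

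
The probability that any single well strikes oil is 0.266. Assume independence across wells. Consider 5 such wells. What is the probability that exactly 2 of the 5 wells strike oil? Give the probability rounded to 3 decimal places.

0.280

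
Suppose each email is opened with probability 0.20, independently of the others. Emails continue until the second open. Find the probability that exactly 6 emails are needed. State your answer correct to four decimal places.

0.0819

Y = trial on which the second success occurs; negative binomial, r=2, p=0.20.
P(Y=6) = C(5,1) · p^2 · (1−p)^4
= 5 · 0.04 · 0.4096 = 0.081920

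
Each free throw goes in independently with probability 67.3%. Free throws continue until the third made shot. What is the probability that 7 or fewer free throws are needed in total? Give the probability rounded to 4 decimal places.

Finishing within 7 free throws ⇔ at least 3 successes in the first 7. With X ~ Binomial(7, 0.673), P(Y ≤ 7) = 1 − P(X ≤ 2).
  k=0: C(7,0)·0.673^0·0.327^7 = 0.000400
  k=1: C(7,1)·0.673^1·0.327^6 = 0.005760
  k=2: C(7,2)·0.673^2·0.327^5 = 0.035562
1 − 0.041722 = 0.958278

0.9583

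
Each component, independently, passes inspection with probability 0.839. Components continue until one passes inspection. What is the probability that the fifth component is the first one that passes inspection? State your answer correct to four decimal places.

0.0006

Geometric (trials to first success), p = 0.839.
P(Y = 5) = (1−p)^4 · p = 0.0006719 · 0.839 = 0.000564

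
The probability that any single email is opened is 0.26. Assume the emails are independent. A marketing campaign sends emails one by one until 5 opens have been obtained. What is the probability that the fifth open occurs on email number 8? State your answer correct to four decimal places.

0.0169

Y = trial on which the fifth success occurs; negative binomial, r=5, p=0.26.
P(Y=8) = C(7,4) · p^5 · (1−p)^3
= 35 · 0.0011881 · 0.40522 = 0.016851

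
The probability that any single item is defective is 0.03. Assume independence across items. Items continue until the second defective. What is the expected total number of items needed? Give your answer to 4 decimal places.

Y = total items until the second success; negative binomial with r=2, p=0.03.
E[Y] = r / p = 2 / 0.03 = 66.666667

66.6667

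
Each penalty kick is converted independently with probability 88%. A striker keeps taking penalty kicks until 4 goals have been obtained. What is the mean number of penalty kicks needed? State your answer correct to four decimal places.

4.5455

Y = total penalty kicks until the fourth success; negative binomial with r=4, p=0.88.
E[Y] = r / p = 4 / 0.88 = 4.545455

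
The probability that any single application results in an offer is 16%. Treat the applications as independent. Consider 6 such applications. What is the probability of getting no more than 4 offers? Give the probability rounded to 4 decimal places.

0.9995

X ~ Binomial(6, 0.16); P(X ≤ 4) = Σ C(6,k) p^k (1−p)^(6−k) over k:
  k=0: C(6,0)·0.16^0·0.84^6 = 0.351298
  k=1: C(6,1)·0.16^1·0.84^5 = 0.401483
  k=2: C(6,2)·0.16^2·0.84^4 = 0.191183
  k=3: C(6,3)·0.16^3·0.84^3 = 0.048554
  k=4: C(6,4)·0.16^4·0.84^2 = 0.006936
Total = 0.999455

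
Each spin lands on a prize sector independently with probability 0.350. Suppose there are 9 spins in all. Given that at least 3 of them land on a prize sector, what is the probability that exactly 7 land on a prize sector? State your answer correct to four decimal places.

X ~ Binomial(9, 0.35). Want P(X=7 | X≥3) = P(X=7) / P(X≥3).
P(X=7) = C(9,7)·0.35^7·0.65^2 = 0.009786
P(X≥3) = 1 − 0.020712 − 0.100373 − 0.216188 = 0.662727
Ratio = 0.009786 / 0.662727 = 0.014766

0.0148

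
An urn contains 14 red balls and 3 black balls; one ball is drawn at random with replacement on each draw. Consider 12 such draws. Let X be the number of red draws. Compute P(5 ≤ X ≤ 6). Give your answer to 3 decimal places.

0.010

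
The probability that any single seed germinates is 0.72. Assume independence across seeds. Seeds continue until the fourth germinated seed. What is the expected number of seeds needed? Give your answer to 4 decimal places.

5.5556

Y = total seeds until the fourth success; negative binomial with r=4, p=0.72.
E[Y] = r / p = 4 / 0.72 = 5.555556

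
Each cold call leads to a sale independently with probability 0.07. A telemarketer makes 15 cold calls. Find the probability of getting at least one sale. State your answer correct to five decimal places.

0.66330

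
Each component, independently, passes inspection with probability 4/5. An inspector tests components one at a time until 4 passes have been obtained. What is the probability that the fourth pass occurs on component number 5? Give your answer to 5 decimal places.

Y = trial on which the fourth success occurs; negative binomial, r=4, p=0.80.
P(Y=5) = C(4,3) · p^4 · (1−p)^1
= 4 · 0.4096 · 0.2 = 0.3276800

0.32768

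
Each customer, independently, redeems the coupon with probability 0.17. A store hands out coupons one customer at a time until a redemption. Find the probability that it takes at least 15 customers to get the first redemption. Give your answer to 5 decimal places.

Y = number of customers to the first success; geometric, p = 0.17.
P(Y > 14) = P(first 14 all fail) = (1−p)^14 = 0.0736365

0.07364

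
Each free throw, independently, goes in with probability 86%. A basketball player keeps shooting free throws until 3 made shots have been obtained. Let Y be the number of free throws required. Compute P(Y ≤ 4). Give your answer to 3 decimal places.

Finishing within 4 free throws ⇔ at least 3 successes in the first 4. With X ~ Binomial(4, 0.86), P(Y ≤ 4) = 1 − P(X ≤ 2).
  k=0: C(4,0)·0.86^0·0.14^4 = 0.00038
  k=1: C(4,1)·0.86^1·0.14^3 = 0.00944
  k=2: C(4,2)·0.86^2·0.14^2 = 0.08698
1 − 0.09680 = 0.90320

0.903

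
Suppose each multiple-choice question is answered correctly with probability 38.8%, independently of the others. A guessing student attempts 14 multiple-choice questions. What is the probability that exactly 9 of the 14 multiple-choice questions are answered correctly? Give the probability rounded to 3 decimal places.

X ~ Binomial(n=14, p=0.388).
P(X=9) = C(14,9) · p^9 · (1−p)^5
= 2002 · 0.00019929 · 0.085853 = 0.03425

0.034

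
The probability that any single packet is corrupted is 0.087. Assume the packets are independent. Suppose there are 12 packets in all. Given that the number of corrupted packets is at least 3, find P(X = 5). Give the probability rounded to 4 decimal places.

X ~ Binomial(12, 0.087). Want P(X=5 | X≥3) = P(X=5) / P(X≥3).
P(X=5) = C(12,5)·0.087^5·0.913^7 = 0.002087
P(X≥3) = 1 − 0.335467 − 0.383600 − 0.201044 = 0.079889
Ratio = 0.002087 / 0.079889 = 0.026129

0.0261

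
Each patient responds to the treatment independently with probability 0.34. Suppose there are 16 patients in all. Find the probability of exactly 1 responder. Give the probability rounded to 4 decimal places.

0.0107

X ~ Binomial(n=16, p=0.34).
P(X=1) = C(16,1) · p^1 · (1−p)^15
= 16 · 0.34 · 0.0019641 = 0.010685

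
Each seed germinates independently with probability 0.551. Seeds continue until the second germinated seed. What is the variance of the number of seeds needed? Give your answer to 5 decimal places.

Y = total seeds until the second success; negative binomial with r=2, p=0.551.
Var(Y) = r(1−p)/p² = 2·0.449 / 0.551² = 2.9578295

2.95783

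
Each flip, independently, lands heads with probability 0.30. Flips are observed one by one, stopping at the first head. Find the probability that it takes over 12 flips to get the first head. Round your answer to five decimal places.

0.01384

Y = number of flips to the first success; geometric, p = 0.30.
P(Y > 12) = P(first 12 all fail) = (1−p)^12 = 0.0138413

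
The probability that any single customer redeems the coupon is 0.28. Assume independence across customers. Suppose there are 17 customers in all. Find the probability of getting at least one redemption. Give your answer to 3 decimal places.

0.996

P(at least one) = 1 − P(none) = 1 − (1 − 0.28)^17
= 1 − 0.00376 = 0.99624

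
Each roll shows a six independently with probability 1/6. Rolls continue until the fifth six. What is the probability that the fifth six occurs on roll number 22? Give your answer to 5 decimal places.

0.03469

Y = trial on which the fifth success occurs; negative binomial, r=5, p=0.166667.
P(Y=22) = C(21,4) · p^5 · (1−p)^17
= 5985 · 0.0001286 · 0.045073 = 0.0346918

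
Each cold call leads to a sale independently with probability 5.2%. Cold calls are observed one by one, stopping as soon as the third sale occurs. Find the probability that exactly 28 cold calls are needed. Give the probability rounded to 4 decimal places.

0.0130

Y = trial on which the third success occurs; negative binomial, r=3, p=0.052.
P(Y=28) = C(27,2) · p^3 · (1−p)^25
= 351 · 0.00014061 · 0.26315 = 0.012988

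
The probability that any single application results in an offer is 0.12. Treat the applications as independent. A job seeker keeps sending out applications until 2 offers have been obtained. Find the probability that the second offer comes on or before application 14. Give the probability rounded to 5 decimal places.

Finishing within 14 applications ⇔ at least 2 successes in the first 14. With X ~ Binomial(14, 0.12), P(Y ≤ 14) = 1 − P(X ≤ 1).
  k=0: C(14,0)·0.12^0·0.88^14 = 0.1670157
  k=1: C(14,1)·0.12^1·0.88^13 = 0.3188482
1 − 0.4858640 = 0.5141360

0.51414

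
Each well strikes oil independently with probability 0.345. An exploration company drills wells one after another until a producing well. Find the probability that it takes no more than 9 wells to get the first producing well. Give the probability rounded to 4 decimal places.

0.9778

Y = number of wells to the first success; geometric, p = 0.345.
P(Y ≤ 9) = 1 − (1−p)^9 = 1 − 0.022191 = 0.977809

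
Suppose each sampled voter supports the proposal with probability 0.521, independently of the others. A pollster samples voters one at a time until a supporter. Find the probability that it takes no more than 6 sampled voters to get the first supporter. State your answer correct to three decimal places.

0.988

Y = number of sampled voters to the first success; geometric, p = 0.521.
P(Y ≤ 6) = 1 − (1−p)^6 = 1 − 0.01208 = 0.98792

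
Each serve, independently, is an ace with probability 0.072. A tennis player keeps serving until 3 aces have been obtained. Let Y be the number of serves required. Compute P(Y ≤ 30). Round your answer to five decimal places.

0.36806

Finishing within 30 serves ⇔ at least 3 successes in the first 30. With X ~ Binomial(30, 0.072), P(Y ≤ 30) = 1 − P(X ≤ 2).
  k=0: C(30,0)·0.072^0·0.928^30 = 0.1062770
  k=1: C(30,1)·0.072^1·0.928^29 = 0.2473689
  k=2: C(30,2)·0.072^2·0.928^28 = 0.2782900
1 − 0.6319359 = 0.3680641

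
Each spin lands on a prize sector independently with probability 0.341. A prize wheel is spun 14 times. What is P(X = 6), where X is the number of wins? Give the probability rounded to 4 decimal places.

0.1679

X ~ Binomial(n=14, p=0.341).
P(X=6) = C(14,6) · p^6 · (1−p)^8
= 3003 · 0.0015723 · 0.03557 = 0.167944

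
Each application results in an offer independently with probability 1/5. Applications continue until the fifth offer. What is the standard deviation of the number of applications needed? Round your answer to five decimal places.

10.00000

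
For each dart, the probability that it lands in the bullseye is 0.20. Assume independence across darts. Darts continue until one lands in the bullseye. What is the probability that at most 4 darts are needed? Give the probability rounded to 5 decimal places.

Y = number of darts to the first success; geometric, p = 0.20.
P(Y ≤ 4) = 1 − (1−p)^4 = 1 − 0.4096000 = 0.5904000

0.59040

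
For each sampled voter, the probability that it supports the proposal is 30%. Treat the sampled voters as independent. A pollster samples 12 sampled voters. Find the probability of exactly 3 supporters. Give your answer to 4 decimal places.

0.2397

X ~ Binomial(n=12, p=0.30).
P(X=3) = C(12,3) · p^3 · (1−p)^9
= 220 · 0.027 · 0.040354 = 0.239700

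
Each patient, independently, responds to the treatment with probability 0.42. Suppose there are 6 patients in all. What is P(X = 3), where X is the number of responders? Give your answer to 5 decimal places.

X ~ Binomial(n=6, p=0.42).
P(X=3) = C(6,3) · p^3 · (1−p)^3
= 20 · 0.074088 · 0.19511 = 0.2891092

0.28911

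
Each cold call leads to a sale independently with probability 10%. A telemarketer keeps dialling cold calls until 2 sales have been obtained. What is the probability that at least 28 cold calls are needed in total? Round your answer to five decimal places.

Needing more than 27 cold calls ⇔ fewer than 2 successes in the first 27. With X ~ Binomial(27, 0.10), P(Y > 27) = P(X ≤ 1).
  k=0: C(27,0)·0.10^0·0.90^27 = 0.0581497
  k=1: C(27,1)·0.10^1·0.90^26 = 0.1744492
P(X ≤ 1) = 0.2325989

0.23260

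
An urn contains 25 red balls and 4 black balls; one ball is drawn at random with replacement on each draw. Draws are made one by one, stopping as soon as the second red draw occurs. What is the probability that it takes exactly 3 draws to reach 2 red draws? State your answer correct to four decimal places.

0.2050

Y = trial on which the second success occurs; negative binomial, r=2, p=0.862069.
P(Y=3) = C(2,1) · p^2 · (1−p)^1
= 2 · 0.74316 · 0.13793 = 0.205010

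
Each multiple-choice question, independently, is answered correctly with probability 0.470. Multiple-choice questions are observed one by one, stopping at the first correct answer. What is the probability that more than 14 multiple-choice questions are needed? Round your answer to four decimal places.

0.0001

Y = number of multiple-choice questions to the first success; geometric, p = 0.47.
P(Y > 14) = P(first 14 all fail) = (1−p)^14 = 0.000138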